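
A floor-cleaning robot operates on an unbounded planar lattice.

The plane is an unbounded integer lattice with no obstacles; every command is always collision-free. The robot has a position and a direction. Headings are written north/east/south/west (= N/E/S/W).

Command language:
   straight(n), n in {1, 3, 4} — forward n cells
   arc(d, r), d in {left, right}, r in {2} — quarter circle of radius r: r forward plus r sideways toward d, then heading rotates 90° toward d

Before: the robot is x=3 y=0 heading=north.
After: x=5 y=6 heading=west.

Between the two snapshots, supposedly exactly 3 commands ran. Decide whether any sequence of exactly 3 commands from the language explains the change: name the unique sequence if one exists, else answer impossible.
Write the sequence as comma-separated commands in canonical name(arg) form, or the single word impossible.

arc(right, 2), arc(left, 2), arc(left, 2)

key: order matters: swapping arc(right, 2) and arc(left, 2) lands elsewhere
begin: x=3 y=0 heading=north
step 1 (arc(right, 2)): x=5 y=2 heading=east
step 2 (arc(left, 2)): x=7 y=4 heading=north
step 3 (arc(left, 2)): x=5 y=6 heading=west
no rival 3-sequence matches.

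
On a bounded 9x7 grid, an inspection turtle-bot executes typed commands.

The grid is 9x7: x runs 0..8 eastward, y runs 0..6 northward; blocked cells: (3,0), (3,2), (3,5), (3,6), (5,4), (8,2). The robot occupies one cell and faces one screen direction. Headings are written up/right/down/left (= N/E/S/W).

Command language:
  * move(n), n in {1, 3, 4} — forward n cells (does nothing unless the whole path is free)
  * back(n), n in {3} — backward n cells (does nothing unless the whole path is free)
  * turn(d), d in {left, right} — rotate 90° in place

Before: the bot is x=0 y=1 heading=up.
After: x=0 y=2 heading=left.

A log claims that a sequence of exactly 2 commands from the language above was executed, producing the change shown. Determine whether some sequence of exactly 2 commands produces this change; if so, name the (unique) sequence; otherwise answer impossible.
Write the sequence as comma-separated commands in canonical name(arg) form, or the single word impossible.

key: order matters: swapping move(1) and turn(left) lands elsewhere
begin: x=0 y=1 heading=up
[1] after move(1): x=0 y=2 heading=up
[2] after turn(left): x=0 y=2 heading=left
no other 2-command option fits: unique.

move(1), turn(left)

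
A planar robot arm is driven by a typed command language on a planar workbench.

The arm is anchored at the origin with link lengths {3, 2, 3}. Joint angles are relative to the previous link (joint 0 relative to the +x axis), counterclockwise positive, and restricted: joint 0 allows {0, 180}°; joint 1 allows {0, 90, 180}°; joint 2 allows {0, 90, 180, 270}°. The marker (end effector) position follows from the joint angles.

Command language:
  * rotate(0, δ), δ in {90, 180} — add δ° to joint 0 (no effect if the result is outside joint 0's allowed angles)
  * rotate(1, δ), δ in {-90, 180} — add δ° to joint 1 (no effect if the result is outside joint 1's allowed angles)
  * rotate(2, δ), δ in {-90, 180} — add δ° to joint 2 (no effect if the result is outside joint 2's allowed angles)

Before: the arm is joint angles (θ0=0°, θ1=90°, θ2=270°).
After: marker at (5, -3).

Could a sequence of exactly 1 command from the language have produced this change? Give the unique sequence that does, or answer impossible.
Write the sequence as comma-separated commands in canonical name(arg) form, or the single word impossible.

rotate(1, -90)

from: joint angles (θ0=0°, θ1=90°, θ2=270°)
step 1 (rotate(1, -90)): joint angles (θ0=0°, θ1=0°, θ2=270°)
all 6 alternatives checked — unique.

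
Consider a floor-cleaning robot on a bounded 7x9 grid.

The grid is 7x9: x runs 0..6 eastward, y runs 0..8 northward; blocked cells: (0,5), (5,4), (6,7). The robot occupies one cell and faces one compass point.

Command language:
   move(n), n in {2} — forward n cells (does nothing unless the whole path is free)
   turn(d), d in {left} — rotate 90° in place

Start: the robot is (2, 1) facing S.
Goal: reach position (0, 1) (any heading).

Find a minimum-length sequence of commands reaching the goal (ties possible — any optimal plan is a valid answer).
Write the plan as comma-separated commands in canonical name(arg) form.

t0: (2, 1) facing S
[1] after turn(left): (2, 1) facing E
[2] after turn(left): (2, 1) facing N
[3] after turn(left): (2, 1) facing W
[4] after move(2): (0, 1) facing W
no 3-step plan works, so 4 is optimal.

turn(left), turn(left), turn(left), move(2)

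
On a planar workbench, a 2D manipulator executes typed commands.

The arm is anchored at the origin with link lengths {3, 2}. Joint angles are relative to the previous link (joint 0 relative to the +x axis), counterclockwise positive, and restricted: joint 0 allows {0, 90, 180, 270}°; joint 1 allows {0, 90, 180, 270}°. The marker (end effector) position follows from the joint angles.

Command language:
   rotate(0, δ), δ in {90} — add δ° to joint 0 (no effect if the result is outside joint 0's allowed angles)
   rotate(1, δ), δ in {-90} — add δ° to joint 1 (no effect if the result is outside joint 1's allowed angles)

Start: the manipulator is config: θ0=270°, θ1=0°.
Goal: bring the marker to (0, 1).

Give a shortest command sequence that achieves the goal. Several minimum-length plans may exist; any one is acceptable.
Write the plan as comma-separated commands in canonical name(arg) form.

rotate(1, -90), rotate(1, -90), rotate(0, 90), rotate(0, 90)

initial: config: θ0=270°, θ1=0°
[1] after rotate(1, -90): config: θ0=270°, θ1=270°
[2] after rotate(1, -90): config: θ0=270°, θ1=180°
[3] after rotate(0, 90): config: θ0=0°, θ1=180°
[4] after rotate(0, 90): config: θ0=90°, θ1=180°
no 3-step plan works, so 4 is optimal.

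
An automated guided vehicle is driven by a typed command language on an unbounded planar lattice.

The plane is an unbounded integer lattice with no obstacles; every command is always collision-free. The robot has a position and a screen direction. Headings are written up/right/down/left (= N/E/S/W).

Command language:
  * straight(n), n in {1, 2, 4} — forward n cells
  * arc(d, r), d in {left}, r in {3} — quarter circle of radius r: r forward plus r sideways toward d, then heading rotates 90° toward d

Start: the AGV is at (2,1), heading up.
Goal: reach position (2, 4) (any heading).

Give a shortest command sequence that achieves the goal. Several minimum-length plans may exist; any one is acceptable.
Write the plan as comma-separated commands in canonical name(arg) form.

initial: at (2,1), heading up
1. straight(1) → at (2,2), heading up
2. straight(2) → at (2,4), heading up
shorter routes all fall short; 2 is best.

straight(1), straight(2)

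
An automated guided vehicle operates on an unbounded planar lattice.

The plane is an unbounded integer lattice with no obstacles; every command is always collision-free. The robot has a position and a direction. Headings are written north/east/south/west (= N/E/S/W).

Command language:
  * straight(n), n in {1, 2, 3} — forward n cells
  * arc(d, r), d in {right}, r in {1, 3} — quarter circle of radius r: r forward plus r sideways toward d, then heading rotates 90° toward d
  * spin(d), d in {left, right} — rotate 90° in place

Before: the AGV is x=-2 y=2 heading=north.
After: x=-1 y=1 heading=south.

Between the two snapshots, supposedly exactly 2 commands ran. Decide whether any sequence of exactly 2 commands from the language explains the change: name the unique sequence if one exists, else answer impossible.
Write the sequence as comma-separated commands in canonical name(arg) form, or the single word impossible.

spin(right), arc(right, 1)

key: order matters: swapping spin(right) and arc(right, 1) lands elsewhere
start: x=-2 y=2 heading=north
step 1 (spin(right)): x=-2 y=2 heading=east
step 2 (arc(right, 1)): x=-1 y=1 heading=south
all 49 alternatives checked — unique.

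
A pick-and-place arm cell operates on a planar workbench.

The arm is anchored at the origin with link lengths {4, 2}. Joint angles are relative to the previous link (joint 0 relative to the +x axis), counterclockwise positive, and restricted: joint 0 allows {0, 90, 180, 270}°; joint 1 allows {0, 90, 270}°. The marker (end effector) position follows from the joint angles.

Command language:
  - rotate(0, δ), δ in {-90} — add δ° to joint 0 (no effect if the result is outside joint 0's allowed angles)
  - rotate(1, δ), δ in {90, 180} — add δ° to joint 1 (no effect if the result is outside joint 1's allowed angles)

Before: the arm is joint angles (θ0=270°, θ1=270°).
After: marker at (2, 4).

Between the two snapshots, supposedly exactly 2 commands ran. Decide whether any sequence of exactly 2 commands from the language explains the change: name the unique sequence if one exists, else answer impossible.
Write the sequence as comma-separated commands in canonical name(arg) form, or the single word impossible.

from: joint angles (θ0=270°, θ1=270°)
step 1 (rotate(0, -90)): joint angles (θ0=180°, θ1=270°)
step 2 (rotate(0, -90)): joint angles (θ0=90°, θ1=270°)
no other 2-command option fits: unique.

rotate(0, -90), rotate(0, -90)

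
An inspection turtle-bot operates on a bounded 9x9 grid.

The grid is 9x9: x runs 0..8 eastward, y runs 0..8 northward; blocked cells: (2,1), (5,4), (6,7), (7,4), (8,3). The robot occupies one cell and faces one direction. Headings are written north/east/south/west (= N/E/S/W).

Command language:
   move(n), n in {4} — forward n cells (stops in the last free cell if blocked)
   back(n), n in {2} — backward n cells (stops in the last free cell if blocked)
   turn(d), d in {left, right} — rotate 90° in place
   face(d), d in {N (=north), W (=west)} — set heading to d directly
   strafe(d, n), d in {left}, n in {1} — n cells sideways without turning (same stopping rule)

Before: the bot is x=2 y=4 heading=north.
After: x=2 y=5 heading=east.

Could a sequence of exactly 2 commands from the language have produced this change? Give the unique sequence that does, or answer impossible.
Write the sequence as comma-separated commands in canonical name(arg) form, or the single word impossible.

key: position moved to (2,5) AND the heading swung to E — translation plus rotation needed
begin: x=2 y=4 heading=north
1. turn(right) → x=2 y=4 heading=east
2. strafe(left, 1) → x=2 y=5 heading=east
no other 2-command option fits: unique.

turn(right), strafe(left, 1)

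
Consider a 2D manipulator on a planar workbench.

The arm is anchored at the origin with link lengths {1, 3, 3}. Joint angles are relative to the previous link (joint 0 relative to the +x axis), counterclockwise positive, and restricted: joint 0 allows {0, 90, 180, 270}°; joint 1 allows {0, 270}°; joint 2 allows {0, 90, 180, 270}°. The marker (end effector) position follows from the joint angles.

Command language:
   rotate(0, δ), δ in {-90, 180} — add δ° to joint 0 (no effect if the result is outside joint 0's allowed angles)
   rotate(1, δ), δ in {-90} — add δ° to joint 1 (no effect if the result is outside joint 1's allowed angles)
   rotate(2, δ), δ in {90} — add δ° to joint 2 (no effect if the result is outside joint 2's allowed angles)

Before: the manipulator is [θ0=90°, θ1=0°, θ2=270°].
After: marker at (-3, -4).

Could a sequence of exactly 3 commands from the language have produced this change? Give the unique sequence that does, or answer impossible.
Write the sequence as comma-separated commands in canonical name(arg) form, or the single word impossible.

rotate(0, 180), rotate(0, 180), rotate(0, 180)

from: [θ0=90°, θ1=0°, θ2=270°]
t=1 rotate(0, 180) ⇒ [θ0=270°, θ1=0°, θ2=270°]
t=2 rotate(0, 180) ⇒ [θ0=90°, θ1=0°, θ2=270°]
t=3 rotate(0, 180) ⇒ [θ0=270°, θ1=0°, θ2=270°]
all 64 alternatives checked — unique.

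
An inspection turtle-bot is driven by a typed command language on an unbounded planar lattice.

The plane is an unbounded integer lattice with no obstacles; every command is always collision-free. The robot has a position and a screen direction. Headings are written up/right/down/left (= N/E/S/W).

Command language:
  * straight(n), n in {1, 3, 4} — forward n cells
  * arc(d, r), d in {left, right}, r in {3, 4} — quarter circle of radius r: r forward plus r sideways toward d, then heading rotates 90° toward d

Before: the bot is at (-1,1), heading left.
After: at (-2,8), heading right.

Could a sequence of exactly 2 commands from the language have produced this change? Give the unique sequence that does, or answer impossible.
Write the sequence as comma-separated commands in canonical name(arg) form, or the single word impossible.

key: running arc(right, 3) before arc(right, 4) would end elsewhere — order is forced
begin: at (-1,1), heading left
t=1 arc(right, 4) ⇒ at (-5,5), heading up
t=2 arc(right, 3) ⇒ at (-2,8), heading right
all 49 alternatives checked — unique.

arc(right, 4), arc(right, 3)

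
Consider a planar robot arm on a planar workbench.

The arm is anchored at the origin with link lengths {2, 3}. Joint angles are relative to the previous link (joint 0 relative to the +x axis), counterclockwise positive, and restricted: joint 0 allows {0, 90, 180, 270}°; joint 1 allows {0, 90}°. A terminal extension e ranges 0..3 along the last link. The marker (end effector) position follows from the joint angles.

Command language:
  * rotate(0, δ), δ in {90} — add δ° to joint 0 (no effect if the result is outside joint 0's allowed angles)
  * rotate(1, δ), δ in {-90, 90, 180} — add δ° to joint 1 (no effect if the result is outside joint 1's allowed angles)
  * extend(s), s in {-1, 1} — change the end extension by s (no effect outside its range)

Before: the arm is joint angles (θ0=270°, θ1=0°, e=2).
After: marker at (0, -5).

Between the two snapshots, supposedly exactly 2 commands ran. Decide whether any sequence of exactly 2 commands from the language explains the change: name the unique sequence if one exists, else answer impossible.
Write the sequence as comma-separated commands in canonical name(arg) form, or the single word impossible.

extend(-1), extend(-1)

initial: joint angles (θ0=270°, θ1=0°, e=2)
t=1 extend(-1) ⇒ joint angles (θ0=270°, θ1=0°, e=1)
t=2 extend(-1) ⇒ joint angles (θ0=270°, θ1=0°, e=0)
no rival 2-sequence matches.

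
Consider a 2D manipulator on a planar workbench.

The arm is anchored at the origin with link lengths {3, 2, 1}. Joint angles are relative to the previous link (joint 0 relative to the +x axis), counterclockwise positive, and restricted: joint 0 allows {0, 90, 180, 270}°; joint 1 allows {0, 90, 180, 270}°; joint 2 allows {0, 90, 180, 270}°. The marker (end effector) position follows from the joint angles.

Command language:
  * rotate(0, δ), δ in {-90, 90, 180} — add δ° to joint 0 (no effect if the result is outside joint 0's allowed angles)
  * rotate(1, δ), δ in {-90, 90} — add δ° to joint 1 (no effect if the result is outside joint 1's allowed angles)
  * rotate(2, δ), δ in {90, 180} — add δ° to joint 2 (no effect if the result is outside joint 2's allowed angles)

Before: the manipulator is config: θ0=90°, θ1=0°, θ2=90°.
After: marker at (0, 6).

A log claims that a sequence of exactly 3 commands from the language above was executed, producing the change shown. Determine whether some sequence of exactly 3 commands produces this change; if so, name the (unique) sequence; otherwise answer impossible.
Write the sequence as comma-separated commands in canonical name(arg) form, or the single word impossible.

initial: config: θ0=90°, θ1=0°, θ2=90°
[1] after rotate(2, 90): config: θ0=90°, θ1=0°, θ2=180°
[2] after rotate(2, 90): config: θ0=90°, θ1=0°, θ2=270°
[3] after rotate(2, 90): config: θ0=90°, θ1=0°, θ2=0°
all 343 alternatives checked — unique.

rotate(2, 90), rotate(2, 90), rotate(2, 90)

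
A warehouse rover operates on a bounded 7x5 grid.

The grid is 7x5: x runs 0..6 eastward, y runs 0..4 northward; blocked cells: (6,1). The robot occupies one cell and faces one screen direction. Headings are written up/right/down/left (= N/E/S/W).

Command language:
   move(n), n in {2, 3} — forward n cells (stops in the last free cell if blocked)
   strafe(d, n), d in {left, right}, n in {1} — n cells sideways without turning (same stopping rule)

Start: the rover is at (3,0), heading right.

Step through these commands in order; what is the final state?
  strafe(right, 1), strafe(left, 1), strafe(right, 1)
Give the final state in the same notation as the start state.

at (3,0), heading right

begin: at (3,0), heading right
t=1 strafe(right, 1) ⇒ at (3,0), heading right
t=2 strafe(left, 1) ⇒ at (3,1), heading right
t=3 strafe(right, 1) ⇒ at (3,0), heading right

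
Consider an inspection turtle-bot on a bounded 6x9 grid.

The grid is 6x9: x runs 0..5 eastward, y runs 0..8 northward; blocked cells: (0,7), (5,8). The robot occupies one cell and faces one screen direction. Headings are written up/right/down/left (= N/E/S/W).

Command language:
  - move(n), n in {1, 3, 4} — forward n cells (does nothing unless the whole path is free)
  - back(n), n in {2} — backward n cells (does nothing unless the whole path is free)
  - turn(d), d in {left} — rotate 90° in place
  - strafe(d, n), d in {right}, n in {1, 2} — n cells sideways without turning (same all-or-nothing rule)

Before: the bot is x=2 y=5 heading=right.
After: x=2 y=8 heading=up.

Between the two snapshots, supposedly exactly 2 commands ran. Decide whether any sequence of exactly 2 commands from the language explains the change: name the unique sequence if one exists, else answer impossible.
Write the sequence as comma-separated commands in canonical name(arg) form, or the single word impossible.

turn(left), move(3)

key: position moved to (2,8) AND the heading swung to N — translation plus rotation needed
begin: x=2 y=5 heading=right
step 1 (turn(left)): x=2 y=5 heading=up
step 2 (move(3)): x=2 y=8 heading=up
no rival 2-sequence matches.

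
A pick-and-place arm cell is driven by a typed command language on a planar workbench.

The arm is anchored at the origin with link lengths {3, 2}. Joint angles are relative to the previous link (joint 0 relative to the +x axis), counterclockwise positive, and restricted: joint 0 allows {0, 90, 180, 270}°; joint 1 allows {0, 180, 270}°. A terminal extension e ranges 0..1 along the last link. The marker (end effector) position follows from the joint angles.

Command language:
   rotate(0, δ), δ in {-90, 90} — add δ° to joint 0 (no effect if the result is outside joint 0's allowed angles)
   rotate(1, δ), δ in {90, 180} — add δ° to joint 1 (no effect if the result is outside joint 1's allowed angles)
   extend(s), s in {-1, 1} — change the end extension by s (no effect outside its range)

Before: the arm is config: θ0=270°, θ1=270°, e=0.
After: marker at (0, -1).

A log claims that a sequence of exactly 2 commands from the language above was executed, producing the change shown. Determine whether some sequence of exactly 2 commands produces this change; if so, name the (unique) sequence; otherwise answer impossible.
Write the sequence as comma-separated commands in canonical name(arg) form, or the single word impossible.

rotate(1, 90), rotate(1, 180)

key: running rotate(1, 180) before rotate(1, 90) would end elsewhere — order is forced
initial: config: θ0=270°, θ1=270°, e=0
[1] after rotate(1, 90): config: θ0=270°, θ1=0°, e=0
[2] after rotate(1, 180): config: θ0=270°, θ1=180°, e=0
no other 2-command option fits: unique.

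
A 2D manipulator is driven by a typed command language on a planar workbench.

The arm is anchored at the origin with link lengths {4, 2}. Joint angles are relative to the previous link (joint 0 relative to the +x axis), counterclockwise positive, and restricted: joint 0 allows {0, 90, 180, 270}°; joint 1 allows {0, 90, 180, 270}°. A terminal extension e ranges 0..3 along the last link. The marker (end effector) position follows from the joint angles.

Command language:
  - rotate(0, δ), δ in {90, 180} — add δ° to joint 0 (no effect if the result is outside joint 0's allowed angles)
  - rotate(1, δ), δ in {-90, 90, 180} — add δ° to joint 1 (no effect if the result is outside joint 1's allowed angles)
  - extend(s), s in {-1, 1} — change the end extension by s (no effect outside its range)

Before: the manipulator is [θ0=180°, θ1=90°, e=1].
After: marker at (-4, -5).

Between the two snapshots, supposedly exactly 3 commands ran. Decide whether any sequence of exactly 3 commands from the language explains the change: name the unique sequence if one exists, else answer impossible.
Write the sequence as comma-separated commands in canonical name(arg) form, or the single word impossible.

extend(1), extend(1), extend(1)

begin: [θ0=180°, θ1=90°, e=1]
step 1 (extend(1)): [θ0=180°, θ1=90°, e=2]
step 2 (extend(1)): [θ0=180°, θ1=90°, e=3]
step 3 (extend(1)): [θ0=180°, θ1=90°, e=3]
all 343 alternatives checked — unique.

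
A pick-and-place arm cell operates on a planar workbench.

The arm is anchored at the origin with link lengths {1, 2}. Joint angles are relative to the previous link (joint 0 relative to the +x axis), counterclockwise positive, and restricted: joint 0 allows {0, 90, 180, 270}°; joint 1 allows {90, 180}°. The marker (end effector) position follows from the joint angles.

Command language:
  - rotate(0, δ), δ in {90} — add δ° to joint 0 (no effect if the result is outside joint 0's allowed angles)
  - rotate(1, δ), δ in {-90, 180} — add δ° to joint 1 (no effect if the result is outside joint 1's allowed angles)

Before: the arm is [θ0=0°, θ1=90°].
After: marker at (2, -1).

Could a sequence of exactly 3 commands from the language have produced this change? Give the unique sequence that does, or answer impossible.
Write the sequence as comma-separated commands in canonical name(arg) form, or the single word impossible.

t0: [θ0=0°, θ1=90°]
[1] after rotate(0, 90): [θ0=90°, θ1=90°]
[2] after rotate(0, 90): [θ0=180°, θ1=90°]
[3] after rotate(0, 90): [θ0=270°, θ1=90°]
uniquely the one of 27 3-step routes that fits.

rotate(0, 90), rotate(0, 90), rotate(0, 90)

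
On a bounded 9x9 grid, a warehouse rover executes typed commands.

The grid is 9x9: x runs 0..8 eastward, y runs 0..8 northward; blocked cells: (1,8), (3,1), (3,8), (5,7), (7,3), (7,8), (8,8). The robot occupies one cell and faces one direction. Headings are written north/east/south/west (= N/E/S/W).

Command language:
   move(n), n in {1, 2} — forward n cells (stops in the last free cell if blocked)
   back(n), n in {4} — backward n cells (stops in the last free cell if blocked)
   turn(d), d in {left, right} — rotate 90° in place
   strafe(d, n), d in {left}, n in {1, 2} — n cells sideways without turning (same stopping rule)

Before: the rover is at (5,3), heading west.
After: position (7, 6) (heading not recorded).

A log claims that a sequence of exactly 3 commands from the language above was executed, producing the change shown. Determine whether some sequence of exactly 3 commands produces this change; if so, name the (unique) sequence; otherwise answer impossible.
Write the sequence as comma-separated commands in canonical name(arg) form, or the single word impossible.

turn(left), back(4), strafe(left, 2)

key: running strafe(left, 2) before turn(left) would end elsewhere — order is forced
from: at (5,3), heading west
[1] after turn(left): at (5,3), heading south
[2] after back(4): at (5,6), heading south
[3] after strafe(left, 2): at (7,6), heading south
no rival 3-sequence matches.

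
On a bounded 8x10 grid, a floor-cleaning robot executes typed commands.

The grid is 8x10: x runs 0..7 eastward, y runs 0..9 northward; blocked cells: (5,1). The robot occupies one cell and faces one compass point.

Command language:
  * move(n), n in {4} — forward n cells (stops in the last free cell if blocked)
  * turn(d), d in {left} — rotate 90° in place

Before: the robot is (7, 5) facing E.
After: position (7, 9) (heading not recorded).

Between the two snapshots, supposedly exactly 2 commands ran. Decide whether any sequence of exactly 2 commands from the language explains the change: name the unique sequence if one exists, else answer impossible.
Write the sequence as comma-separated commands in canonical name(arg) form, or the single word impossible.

key: order matters: swapping turn(left) and move(4) lands elsewhere
begin: (7, 5) facing E
step 1 (turn(left)): (7, 5) facing N
step 2 (move(4)): (7, 9) facing N
no other 2-command option fits: unique.

turn(left), move(4)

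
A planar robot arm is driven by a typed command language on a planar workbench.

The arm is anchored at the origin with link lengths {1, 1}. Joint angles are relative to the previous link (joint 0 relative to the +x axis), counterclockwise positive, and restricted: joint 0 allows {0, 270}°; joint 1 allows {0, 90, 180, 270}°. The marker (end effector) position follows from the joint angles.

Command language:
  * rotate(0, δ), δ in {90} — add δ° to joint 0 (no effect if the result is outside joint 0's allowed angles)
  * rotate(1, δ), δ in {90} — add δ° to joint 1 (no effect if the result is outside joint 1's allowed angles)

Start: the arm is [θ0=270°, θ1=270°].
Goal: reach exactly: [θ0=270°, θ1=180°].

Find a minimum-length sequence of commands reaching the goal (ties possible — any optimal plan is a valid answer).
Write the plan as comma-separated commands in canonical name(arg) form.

initial: [θ0=270°, θ1=270°]
t=1 rotate(1, 90) ⇒ [θ0=270°, θ1=0°]
t=2 rotate(1, 90) ⇒ [θ0=270°, θ1=90°]
t=3 rotate(1, 90) ⇒ [θ0=270°, θ1=180°]
shorter routes all fall short; 3 is best.

rotate(1, 90), rotate(1, 90), rotate(1, 90)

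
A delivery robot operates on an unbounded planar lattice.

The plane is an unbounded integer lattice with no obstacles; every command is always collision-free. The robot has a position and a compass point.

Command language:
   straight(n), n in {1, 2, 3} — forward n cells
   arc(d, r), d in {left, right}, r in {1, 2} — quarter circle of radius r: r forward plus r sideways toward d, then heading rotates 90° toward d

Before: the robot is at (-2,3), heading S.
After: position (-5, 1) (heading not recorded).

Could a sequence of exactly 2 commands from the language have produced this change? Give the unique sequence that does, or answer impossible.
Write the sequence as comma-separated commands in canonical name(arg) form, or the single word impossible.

arc(right, 2), straight(1)

key: running straight(1) before arc(right, 2) would end elsewhere — order is forced
begin: at (-2,3), heading S
t=1 arc(right, 2) ⇒ at (-4,1), heading W
t=2 straight(1) ⇒ at (-5,1), heading W
no rival 2-sequence matches.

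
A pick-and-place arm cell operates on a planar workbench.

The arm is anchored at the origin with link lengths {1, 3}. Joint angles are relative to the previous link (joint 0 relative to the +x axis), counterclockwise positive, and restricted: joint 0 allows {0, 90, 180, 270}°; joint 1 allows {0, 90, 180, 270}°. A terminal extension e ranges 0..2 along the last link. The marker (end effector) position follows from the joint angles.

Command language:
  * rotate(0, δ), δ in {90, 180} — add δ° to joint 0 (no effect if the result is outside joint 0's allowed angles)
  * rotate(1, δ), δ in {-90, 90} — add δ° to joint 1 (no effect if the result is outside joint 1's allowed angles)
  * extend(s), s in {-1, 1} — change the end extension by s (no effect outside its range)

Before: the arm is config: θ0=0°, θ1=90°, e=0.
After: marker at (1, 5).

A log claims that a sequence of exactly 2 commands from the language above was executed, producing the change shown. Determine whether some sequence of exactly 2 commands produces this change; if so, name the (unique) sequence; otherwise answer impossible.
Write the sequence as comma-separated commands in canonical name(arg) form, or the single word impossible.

extend(1), extend(1)

from: config: θ0=0°, θ1=90°, e=0
1. extend(1) → config: θ0=0°, θ1=90°, e=1
2. extend(1) → config: θ0=0°, θ1=90°, e=2
no other 2-command option fits: unique.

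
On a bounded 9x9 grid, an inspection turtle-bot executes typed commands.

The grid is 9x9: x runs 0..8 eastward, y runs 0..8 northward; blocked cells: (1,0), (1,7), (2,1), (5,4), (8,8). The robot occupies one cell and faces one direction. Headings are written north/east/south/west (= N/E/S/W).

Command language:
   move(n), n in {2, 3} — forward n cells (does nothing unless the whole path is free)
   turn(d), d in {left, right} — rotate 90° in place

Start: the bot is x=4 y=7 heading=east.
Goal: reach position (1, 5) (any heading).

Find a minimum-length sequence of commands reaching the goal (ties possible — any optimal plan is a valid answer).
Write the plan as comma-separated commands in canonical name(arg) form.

from: x=4 y=7 heading=east
step 1 (turn(right)): x=4 y=7 heading=south
step 2 (move(2)): x=4 y=5 heading=south
step 3 (turn(right)): x=4 y=5 heading=west
step 4 (move(3)): x=1 y=5 heading=west
minimal: 4 command(s), checked below 4.

turn(right), move(2), turn(right), move(3)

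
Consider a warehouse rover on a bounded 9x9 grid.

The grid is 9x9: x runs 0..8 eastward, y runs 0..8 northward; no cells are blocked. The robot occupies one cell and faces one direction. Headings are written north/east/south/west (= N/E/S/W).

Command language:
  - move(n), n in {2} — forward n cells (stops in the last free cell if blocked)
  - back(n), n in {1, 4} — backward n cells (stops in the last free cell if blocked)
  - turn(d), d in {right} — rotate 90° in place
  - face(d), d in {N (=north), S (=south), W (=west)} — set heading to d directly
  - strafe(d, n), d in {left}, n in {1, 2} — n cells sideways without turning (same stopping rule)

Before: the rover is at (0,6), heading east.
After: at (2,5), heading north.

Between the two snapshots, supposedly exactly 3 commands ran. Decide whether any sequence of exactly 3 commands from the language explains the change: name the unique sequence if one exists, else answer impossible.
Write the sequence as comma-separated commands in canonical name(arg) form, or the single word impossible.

move(2), face(N), back(1)

key: order matters: swapping move(2) and back(1) lands elsewhere
start: at (0,6), heading east
step 1 (move(2)): at (2,6), heading east
step 2 (face(N)): at (2,6), heading north
step 3 (back(1)): at (2,5), heading north
uniquely the one of 729 3-step routes that fits.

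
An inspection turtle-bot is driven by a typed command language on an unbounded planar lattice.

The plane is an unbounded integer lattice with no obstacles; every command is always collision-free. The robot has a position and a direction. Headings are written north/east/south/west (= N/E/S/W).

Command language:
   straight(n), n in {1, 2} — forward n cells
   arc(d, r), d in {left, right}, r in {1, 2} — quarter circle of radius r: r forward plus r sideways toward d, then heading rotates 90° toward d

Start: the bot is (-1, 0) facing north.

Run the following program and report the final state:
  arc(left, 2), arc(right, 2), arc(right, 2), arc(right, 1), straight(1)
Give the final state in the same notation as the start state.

t0: (-1, 0) facing north
step 1 (arc(left, 2)): (-3, 2) facing west
step 2 (arc(right, 2)): (-5, 4) facing north
step 3 (arc(right, 2)): (-3, 6) facing east
step 4 (arc(right, 1)): (-2, 5) facing south
step 5 (straight(1)): (-2, 4) facing south

(-2, 4) facing south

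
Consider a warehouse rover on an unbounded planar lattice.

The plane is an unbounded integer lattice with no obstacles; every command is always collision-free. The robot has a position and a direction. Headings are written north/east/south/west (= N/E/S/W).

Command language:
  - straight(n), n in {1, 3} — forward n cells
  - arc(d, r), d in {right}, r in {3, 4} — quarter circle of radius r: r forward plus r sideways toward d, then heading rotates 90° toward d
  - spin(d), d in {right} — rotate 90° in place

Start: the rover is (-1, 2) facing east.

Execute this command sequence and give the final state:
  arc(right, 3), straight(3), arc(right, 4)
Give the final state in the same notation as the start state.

(-2, -8) facing west

begin: (-1, 2) facing east
[1] after arc(right, 3): (2, -1) facing south
[2] after straight(3): (2, -4) facing south
[3] after arc(right, 4): (-2, -8) facing west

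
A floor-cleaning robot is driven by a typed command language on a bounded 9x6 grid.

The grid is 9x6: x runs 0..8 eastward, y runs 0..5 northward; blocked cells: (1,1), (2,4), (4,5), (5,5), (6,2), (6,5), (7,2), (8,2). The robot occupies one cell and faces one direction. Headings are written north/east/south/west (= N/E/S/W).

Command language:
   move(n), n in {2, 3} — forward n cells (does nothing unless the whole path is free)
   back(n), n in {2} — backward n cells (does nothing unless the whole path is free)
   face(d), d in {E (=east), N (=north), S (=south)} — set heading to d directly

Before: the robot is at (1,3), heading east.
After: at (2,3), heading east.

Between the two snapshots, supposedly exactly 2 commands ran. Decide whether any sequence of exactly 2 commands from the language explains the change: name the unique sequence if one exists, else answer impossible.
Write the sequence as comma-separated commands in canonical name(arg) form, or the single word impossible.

key: heading stays E — no command in the sequence turns
from: at (1,3), heading east
1. move(3) → at (4,3), heading east
2. back(2) → at (2,3), heading east
no rival 2-sequence matches.

move(3), back(2)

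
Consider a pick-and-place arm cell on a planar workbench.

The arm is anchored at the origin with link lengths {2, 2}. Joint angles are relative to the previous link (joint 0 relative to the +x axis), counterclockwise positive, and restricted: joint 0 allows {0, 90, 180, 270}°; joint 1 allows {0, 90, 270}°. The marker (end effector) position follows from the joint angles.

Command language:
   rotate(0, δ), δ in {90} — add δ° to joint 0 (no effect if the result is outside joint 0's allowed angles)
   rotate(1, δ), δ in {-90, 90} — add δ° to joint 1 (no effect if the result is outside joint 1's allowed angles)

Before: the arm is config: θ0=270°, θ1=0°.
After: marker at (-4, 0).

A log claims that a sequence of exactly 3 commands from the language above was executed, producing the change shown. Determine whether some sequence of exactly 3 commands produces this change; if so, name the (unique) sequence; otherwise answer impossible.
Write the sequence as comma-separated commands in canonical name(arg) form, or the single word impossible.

begin: config: θ0=270°, θ1=0°
[1] after rotate(0, 90): config: θ0=0°, θ1=0°
[2] after rotate(0, 90): config: θ0=90°, θ1=0°
[3] after rotate(0, 90): config: θ0=180°, θ1=0°
all 27 alternatives checked — unique.

rotate(0, 90), rotate(0, 90), rotate(0, 90)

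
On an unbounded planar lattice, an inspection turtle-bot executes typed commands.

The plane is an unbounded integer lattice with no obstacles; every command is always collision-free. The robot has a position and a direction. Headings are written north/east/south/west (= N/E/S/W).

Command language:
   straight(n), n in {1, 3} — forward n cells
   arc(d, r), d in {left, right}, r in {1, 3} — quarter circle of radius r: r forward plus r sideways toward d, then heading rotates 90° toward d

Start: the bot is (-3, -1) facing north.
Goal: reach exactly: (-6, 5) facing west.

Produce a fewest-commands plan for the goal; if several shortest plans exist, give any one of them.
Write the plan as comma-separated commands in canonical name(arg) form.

straight(3), arc(left, 3)

initial: (-3, -1) facing north
1. straight(3) → (-3, 2) facing north
2. arc(left, 3) → (-6, 5) facing west
nothing shorter than 2 reaches the goal.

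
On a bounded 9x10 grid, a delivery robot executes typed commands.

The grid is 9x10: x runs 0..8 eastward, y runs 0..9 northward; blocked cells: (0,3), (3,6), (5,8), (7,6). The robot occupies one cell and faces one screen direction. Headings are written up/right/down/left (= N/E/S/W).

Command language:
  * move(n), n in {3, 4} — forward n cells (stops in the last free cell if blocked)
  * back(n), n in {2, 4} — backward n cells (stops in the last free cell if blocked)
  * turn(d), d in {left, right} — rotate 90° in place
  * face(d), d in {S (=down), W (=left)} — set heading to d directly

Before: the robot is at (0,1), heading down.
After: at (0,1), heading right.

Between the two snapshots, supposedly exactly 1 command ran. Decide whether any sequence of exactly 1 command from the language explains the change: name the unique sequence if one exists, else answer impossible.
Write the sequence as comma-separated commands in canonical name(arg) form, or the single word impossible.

turn(left)

key: (0,1) unchanged — the single command moves nothing
initial: at (0,1), heading down
[1] after turn(left): at (0,1), heading right
no other 1-command option fits: unique.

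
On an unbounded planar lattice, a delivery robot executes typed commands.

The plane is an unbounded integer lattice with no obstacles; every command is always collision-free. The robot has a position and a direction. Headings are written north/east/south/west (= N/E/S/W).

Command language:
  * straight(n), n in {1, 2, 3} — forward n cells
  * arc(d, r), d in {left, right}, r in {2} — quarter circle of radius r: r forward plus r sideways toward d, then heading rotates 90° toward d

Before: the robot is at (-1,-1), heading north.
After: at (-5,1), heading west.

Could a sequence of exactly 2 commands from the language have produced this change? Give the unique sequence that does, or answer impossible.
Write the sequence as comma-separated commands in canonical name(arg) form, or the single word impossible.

arc(left, 2), straight(2)

key: position moved to (-5,1) AND the heading swung to W — translation plus rotation needed
from: at (-1,-1), heading north
t=1 arc(left, 2) ⇒ at (-3,1), heading west
t=2 straight(2) ⇒ at (-5,1), heading west
no rival 2-sequence matches.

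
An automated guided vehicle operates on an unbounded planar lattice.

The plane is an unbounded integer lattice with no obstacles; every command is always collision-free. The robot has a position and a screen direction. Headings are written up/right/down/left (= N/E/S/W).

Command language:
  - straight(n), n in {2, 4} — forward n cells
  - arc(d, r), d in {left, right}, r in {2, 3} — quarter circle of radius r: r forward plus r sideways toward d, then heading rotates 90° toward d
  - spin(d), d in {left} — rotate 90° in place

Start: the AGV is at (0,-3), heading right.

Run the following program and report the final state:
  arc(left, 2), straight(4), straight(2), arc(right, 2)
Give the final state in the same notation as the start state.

at (4,7), heading right

from: at (0,-3), heading right
step 1 (arc(left, 2)): at (2,-1), heading up
step 2 (straight(4)): at (2,3), heading up
step 3 (straight(2)): at (2,5), heading up
step 4 (arc(right, 2)): at (4,7), heading right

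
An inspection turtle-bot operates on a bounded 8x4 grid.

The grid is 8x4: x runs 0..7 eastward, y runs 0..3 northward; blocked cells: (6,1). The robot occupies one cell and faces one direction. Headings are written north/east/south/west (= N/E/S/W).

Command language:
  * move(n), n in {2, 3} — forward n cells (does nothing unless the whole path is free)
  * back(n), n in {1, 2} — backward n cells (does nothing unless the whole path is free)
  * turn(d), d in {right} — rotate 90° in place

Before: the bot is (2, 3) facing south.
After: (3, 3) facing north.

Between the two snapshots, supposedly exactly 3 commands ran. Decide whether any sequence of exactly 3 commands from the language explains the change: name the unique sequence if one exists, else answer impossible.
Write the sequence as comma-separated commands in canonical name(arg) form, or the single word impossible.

key: cell and facing (now N) both changed — the 3 commands mix motion and turning
from: (2, 3) facing south
1. turn(right) → (2, 3) facing west
2. back(1) → (3, 3) facing west
3. turn(right) → (3, 3) facing north
all 125 alternatives checked — unique.

turn(right), back(1), turn(right)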